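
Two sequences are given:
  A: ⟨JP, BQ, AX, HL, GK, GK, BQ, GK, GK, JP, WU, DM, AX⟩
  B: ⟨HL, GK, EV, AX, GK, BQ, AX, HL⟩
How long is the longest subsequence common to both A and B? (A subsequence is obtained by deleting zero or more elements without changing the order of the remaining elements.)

5

A longest common subsequence is HL, GK, GK, BQ, AX (length 5); the LCS DP confirms no longer common subsequence exists.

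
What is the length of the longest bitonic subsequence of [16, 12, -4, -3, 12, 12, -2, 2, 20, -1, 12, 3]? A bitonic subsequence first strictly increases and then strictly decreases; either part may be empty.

7

One longest bitonic subsequence is -4, -3, -2, 2, 20, 12, 3 (positions 3,4,7,8,9,11,12): it rises to 20 then falls. Length 7 is optimal.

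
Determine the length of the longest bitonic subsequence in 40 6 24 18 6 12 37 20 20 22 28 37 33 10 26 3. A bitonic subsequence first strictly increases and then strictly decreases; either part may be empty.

9

Let inc[i] be the LIS ending at i and dec[i] the longest strictly decreasing subsequence starting at i. inc = [1, 1, 2, 2, 1, 2, 3, 3, 3, 4, 5, 6, 6, 2, 5, 1], dec = [6, 2, 5, 4, 2, 3, 4, 3, 3, 3, 3, 4, 3, 2, 2, 1].
max_i inc[i]+dec[i]−1 = 9, with one witness 6, 18, 20, 22, 28, 37, 33, 26, 3.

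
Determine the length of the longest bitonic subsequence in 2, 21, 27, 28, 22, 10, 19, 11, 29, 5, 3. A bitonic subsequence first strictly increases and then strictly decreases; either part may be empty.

9

One longest bitonic subsequence is 2, 21, 27, 28, 22, 19, 11, 5, 3 (positions 1,2,3,4,5,7,8,10,11): it rises to 28 then falls. Length 9 is optimal.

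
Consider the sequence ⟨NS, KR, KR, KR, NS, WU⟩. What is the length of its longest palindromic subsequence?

5

Using dp[i][j] = 2 + dp[i+1][j−1] if the ends match, else max(dp[i+1][j], dp[i][j−1]):
dp[1][6] = 5. A witness is NS KR KR KR NS at positions 1,2,3,4,5.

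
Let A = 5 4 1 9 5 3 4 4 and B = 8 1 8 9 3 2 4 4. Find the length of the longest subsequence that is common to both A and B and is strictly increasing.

For each value that appears in both, track the longest common increasing run ending there.
The best achievable length is 3; one witness is 1, 3, 4 (A-positions 3,6,7, B-positions 2,5,7).

3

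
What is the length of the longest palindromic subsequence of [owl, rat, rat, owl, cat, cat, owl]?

4

One longest palindromic subsequence is owl cat cat owl (positions 1,5,6,7); it reads the same forward and backward, and the interval DP gives dp[1][7] = 4.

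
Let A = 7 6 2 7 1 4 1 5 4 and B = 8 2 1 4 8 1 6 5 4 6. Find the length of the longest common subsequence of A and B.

6

Backtracking the LCS table gives one alignment: 2 (A3,B2) → 1 (A5,B3) → 4 (A6,B4) → 1 (A7,B6) → 5 (A8,B8) → 4 (A9,B9).
So the longest common subsequence has length 6.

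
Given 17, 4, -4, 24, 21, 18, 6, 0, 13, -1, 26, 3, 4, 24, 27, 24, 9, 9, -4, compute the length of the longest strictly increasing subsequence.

Scanning left to right, the best length ending at each element is: 17→1, 4→1, -4→1, 24→2, 21→2, 18→2, 6→2, 0→2, 13→3, -1→2, 26→4, 3→3, 4→4, 24→5, 27→6, 24→5, 9→5, 9→5, -4→1.
So the longest increasing subsequence has length 6, e.g. -4, 0, 3, 4, 24, 27.

6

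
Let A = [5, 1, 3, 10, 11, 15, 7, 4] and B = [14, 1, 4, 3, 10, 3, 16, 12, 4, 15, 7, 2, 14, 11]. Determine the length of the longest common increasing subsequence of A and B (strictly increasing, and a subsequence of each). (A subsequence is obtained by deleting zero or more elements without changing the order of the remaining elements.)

A longest common strictly increasing subsequence is 1, 3, 10, 15 (length 4); it appears in order in both A and B, and no longer such subsequence exists.

4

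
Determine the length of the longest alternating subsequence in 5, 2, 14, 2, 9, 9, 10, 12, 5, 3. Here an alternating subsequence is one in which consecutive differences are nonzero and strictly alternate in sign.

6

Track the best alternating length ending on an up-step vs a down-step at each position: up/down = 1/1, 1/2, 3/1, 1/4, 5/4, 5/4, 5/4, 5/4, 5/6, 5/6.
The maximum over both is 6; one such subsequence is 5, 2, 14, 2, 9, 5.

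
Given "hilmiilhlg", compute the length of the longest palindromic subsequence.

One longest palindromic subsequence is hliilh (positions 1,3,5,6,7,8); it reads the same forward and backward, and the interval DP gives dp[1][10] = 6.

6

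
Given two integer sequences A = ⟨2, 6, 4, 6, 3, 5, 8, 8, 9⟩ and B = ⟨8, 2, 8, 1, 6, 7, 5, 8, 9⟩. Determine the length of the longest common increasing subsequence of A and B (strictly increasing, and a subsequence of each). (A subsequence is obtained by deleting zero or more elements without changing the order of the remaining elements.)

For each value that appears in both, track the longest common increasing run ending there.
The best achievable length is 4; one witness is 2, 6, 8, 9 (A-positions 1,2,7,9, B-positions 2,5,8,9).

4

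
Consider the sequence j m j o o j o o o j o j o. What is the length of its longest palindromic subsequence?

One longest palindromic subsequence is oojooojoo (positions 4,5,6,7,8,9,10,11,13); it reads the same forward and backward, and the interval DP gives dp[1][13] = 9.

9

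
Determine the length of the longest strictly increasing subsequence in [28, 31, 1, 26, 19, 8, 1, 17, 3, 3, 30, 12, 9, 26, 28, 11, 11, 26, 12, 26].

6

Let dp[i] be the longest increasing subsequence ending at position i. Then dp = [1, 2, 1, 2, 2, 2, 1, 3, 2, 2, 4, 3, 3, 4, 5, 4, 4, 5, 5, 6].
The maximum is 6; one witness is 1, 8, 9, 11, 12, 26 at positions 3,6,13,16,19,20.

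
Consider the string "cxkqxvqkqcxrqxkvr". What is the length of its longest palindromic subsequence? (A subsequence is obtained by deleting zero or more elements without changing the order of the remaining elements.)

9

Using dp[i][j] = 2 + dp[i+1][j−1] if the ends match, else max(dp[i+1][j], dp[i][j−1]):
dp[1][17] = 9. A witness is kqxqkqxqk at positions 3,4,5,7,8,9,11,13,15.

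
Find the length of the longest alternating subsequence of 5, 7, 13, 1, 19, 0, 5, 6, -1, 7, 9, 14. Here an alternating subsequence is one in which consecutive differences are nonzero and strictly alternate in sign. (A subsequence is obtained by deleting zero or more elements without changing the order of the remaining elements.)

Track the best alternating length ending on an up-step vs a down-step at each position: up/down = 1/1, 2/1, 2/1, 1/3, 4/1, 1/5, 6/5, 6/5, 1/7, 8/5, 8/5, 8/5.
The maximum over both is 8; one such subsequence is 5, 7, 1, 19, 0, 5, -1, 7.

8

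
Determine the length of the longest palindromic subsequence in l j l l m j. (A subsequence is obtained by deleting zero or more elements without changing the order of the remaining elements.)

4

One longest palindromic subsequence is jllj (positions 2,3,4,6); it reads the same forward and backward, and the interval DP gives dp[1][6] = 4.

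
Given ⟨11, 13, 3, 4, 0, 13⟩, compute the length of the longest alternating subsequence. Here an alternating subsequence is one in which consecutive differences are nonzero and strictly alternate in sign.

Track the best alternating length ending on an up-step vs a down-step at each position: up/down = 1/1, 2/1, 1/3, 4/3, 1/5, 6/1.
The maximum over both is 6; one such subsequence is 11, 13, 3, 4, 0, 13.

6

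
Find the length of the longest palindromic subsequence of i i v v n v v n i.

One longest palindromic subsequence is ivvnvvi (positions 1,3,4,5,6,7,9); it reads the same forward and backward, and the interval DP gives dp[1][9] = 7.

7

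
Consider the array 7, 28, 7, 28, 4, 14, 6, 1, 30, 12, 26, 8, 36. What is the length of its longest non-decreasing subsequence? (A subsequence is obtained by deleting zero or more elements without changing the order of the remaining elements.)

Let dp[i] be the longest non-decreasing subsequence ending at position i. Then dp = [1, 2, 2, 3, 1, 3, 2, 1, 4, 3, 4, 3, 5].
The maximum is 5; one witness is 7, 28, 28, 30, 36 at positions 1,2,4,9,13.

5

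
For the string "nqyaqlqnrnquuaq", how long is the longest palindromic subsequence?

9

One longest palindromic subsequence is qaqnrnqaq (positions 2,4,7,8,9,10,11,14,15); it reads the same forward and backward, and the interval DP gives dp[1][15] = 9.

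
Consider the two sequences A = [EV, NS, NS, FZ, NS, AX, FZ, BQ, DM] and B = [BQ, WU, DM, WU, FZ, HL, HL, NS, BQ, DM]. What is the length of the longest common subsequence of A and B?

4

A longest common subsequence is FZ, NS, BQ, DM (length 4); the LCS DP confirms no longer common subsequence exists.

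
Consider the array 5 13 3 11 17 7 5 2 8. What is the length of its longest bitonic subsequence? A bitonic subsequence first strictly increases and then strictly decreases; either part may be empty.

Let inc[i] be the LIS ending at i and dec[i] the longest strictly decreasing subsequence starting at i. inc = [1, 2, 1, 2, 3, 2, 2, 1, 3], dec = [3, 5, 2, 4, 4, 3, 2, 1, 1].
max_i inc[i]+dec[i]−1 = 6, with one witness 5, 13, 11, 7, 5, 2.

6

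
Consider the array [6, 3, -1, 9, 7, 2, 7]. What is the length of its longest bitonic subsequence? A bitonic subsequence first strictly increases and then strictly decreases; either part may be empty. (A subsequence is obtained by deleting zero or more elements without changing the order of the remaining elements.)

One longest bitonic subsequence is 6, 9, 7, 2 (positions 1,4,5,6): it rises to 9 then falls. Length 4 is optimal.

4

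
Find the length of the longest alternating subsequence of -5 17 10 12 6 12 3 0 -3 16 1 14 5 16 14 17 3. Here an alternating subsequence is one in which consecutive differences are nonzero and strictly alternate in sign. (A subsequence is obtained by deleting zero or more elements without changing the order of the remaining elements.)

15

Track the best alternating length ending on an up-step vs a down-step at each position: up/down = 1/1, 2/1, 2/3, 4/3, 2/5, 6/3, 2/7, 2/7, 2/7, 8/3, 8/9, 10/9, 10/11, 12/3, 12/13, 14/1, 10/15.
The maximum over both is 15; one such subsequence is -5, 17, 10, 12, 6, 12, 3, 16, 1, 14, 5, 16, 14, 17, 3.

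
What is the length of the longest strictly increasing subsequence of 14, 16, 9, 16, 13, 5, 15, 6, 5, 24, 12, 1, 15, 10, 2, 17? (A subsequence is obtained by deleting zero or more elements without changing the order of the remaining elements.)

One longest increasing subsequence is 5, 6, 12, 15, 17 (positions 6,8,11,13,16), of length 5; no longer one exists.

5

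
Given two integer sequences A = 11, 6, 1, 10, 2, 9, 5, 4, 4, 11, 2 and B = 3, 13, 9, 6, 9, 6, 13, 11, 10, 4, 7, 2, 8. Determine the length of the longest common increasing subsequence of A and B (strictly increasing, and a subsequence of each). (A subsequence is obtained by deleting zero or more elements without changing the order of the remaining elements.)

3

A longest common strictly increasing subsequence is 6, 9, 11 (length 3); it appears in order in both A and B, and no longer such subsequence exists.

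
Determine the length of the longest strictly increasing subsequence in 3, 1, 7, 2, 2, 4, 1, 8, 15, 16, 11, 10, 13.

6

One longest increasing subsequence is 1, 2, 4, 8, 15, 16 (positions 2,4,6,8,9,10), of length 6; no longer one exists.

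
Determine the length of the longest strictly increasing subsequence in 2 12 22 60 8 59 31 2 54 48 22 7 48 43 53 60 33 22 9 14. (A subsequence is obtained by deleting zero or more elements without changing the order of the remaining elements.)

Let dp[i] be the longest increasing subsequence ending at position i. Then dp = [1, 2, 3, 4, 2, 4, 4, 1, 5, 5, 3, 2, 5, 5, 6, 7, 5, 3, 3, 4].
The maximum is 7; one witness is 2, 12, 22, 31, 48, 53, 60 at positions 1,2,3,7,10,15,16.

7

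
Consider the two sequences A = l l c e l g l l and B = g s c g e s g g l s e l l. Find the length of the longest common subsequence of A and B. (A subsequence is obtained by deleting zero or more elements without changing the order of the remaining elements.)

A longest common subsequence is celll (length 5); the LCS DP confirms no longer common subsequence exists.

5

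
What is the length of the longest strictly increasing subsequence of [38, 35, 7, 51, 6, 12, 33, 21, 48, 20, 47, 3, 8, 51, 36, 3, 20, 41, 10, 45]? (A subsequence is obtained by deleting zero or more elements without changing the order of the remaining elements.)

6

One longest increasing subsequence is 7, 12, 33, 36, 41, 45 (positions 3,6,7,15,18,20), of length 6; no longer one exists.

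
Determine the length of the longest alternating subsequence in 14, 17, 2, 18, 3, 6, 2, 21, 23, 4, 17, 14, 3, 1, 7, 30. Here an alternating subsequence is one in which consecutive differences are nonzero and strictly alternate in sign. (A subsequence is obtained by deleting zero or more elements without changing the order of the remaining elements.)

12

Track the best alternating length ending on an up-step vs a down-step at each position: up/down = 1/1, 2/1, 1/3, 4/1, 4/5, 6/5, 1/7, 8/1, 8/1, 8/9, 10/9, 10/11, 8/11, 1/11, 12/11, 12/1.
The maximum over both is 12; one such subsequence is 14, 17, 2, 18, 3, 6, 2, 21, 4, 17, 3, 7.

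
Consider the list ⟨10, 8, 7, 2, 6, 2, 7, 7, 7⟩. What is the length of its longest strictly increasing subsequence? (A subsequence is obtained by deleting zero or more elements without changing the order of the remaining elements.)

One longest increasing subsequence is 2, 6, 7 (positions 4,5,7), of length 3; no longer one exists.

3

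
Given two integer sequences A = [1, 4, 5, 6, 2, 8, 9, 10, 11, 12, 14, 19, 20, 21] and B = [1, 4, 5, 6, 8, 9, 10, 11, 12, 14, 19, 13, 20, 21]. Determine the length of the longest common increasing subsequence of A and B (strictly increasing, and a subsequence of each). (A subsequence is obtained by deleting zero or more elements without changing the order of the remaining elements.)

13

A longest common strictly increasing subsequence is 1, 4, 5, 6, 8, 9, 10, 11, 12, 14, 19, 20, 21 (length 13); it appears in order in both A and B, and no longer such subsequence exists.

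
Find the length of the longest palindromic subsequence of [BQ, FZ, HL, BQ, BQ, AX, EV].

Using dp[i][j] = 2 + dp[i+1][j−1] if the ends match, else max(dp[i+1][j], dp[i][j−1]):
dp[1][7] = 3. A witness is BQ BQ BQ at positions 1,4,5.

3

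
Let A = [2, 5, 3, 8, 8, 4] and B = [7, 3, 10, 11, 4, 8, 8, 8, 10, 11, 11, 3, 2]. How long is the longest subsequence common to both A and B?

Backtracking the LCS table gives one alignment: 3 (A3,B2) → 8 (A4,B7) → 8 (A5,B8).
So the longest common subsequence has length 3.

3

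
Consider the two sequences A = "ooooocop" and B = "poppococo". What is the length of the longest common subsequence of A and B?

Backtracking the LCS table gives one alignment: o (A1,B2) → o (A2,B5) → o (A5,B7) → c (A6,B8) → o (A7,B9).
So the longest common subsequence has length 5.

5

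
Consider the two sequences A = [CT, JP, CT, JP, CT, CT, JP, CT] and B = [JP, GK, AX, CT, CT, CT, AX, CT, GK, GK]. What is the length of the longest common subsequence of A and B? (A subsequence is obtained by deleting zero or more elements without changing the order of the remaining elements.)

5

Backtracking the LCS table gives one alignment: JP (A2,B1) → CT (A3,B4) → CT (A5,B5) → CT (A6,B6) → CT (A8,B8).
So the longest common subsequence has length 5.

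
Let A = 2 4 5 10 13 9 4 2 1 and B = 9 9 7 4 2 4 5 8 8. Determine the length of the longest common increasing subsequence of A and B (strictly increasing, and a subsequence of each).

3

A longest common strictly increasing subsequence is 2, 4, 5 (length 3); it appears in order in both A and B, and no longer such subsequence exists.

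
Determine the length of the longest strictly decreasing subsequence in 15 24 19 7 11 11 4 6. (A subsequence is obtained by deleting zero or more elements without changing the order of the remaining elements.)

4

One longest decreasing subsequence is 24, 19, 7, 4 (positions 2,3,4,7), of length 4; no longer one exists.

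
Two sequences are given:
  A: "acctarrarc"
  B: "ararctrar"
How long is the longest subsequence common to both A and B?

Backtracking the LCS table gives one alignment: a (A1,B3) → c (A3,B5) → t (A4,B6) → r (A7,B7) → a (A8,B8) → r (A9,B9).
So the longest common subsequence has length 6.

6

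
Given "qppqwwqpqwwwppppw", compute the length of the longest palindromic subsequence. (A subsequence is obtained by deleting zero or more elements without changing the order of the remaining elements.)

11

Using dp[i][j] = 2 + dp[i+1][j−1] if the ends match, else max(dp[i+1][j], dp[i][j−1]):
dp[1][17] = 11. A witness is ppwwqpqwwpp at positions 2,3,5,6,7,8,9,11,12,15,16.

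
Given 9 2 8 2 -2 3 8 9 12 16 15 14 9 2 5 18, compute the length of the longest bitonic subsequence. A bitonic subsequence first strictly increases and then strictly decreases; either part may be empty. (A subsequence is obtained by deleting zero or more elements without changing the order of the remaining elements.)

Let inc[i] be the LIS ending at i and dec[i] the longest strictly decreasing subsequence starting at i. inc = [1, 1, 2, 1, 1, 2, 3, 4, 5, 6, 6, 6, 4, 2, 3, 7], dec = [4, 2, 3, 2, 1, 2, 2, 2, 3, 5, 4, 3, 2, 1, 1, 1].
max_i inc[i]+dec[i]−1 = 10, with one witness 2, 3, 8, 9, 12, 16, 15, 14, 9, 5.

10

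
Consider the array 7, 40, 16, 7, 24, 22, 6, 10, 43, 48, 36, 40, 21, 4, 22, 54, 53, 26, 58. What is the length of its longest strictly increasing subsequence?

7

Let dp[i] be the longest increasing subsequence ending at position i. Then dp = [1, 2, 2, 1, 3, 3, 1, 2, 4, 5, 4, 5, 3, 1, 4, 6, 6, 5, 7].
The maximum is 7; one witness is 7, 16, 24, 43, 48, 54, 58 at positions 1,3,5,9,10,16,19.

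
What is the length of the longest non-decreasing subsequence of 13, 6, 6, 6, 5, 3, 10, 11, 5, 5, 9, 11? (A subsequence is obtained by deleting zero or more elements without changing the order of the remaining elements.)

Scanning left to right, the best length ending at each element is: 13→1, 6→1, 6→2, 6→3, 5→1, 3→1, 10→4, 11→5, 5→2, 5→3, 9→4, 11→6.
So the longest non-decreasing subsequence has length 6, e.g. 6, 6, 6, 10, 11, 11.

6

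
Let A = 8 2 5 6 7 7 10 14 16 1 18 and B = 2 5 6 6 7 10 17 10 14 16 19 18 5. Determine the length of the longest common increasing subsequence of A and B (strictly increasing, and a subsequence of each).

8

For each value that appears in both, track the longest common increasing run ending there.
The best achievable length is 8; one witness is 2, 5, 6, 7, 10, 14, 16, 18 (A-positions 2,3,4,5,7,8,9,11, B-positions 1,2,3,5,6,9,10,12).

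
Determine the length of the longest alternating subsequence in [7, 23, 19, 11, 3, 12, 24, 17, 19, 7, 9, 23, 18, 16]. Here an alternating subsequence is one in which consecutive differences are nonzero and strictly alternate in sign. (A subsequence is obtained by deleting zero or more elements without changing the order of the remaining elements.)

9

Track the best alternating length ending on an up-step vs a down-step at each position: up/down = 1/1, 2/1, 2/3, 2/3, 1/3, 4/3, 4/1, 4/5, 6/5, 4/7, 8/7, 8/5, 8/9, 8/9.
The maximum over both is 9; one such subsequence is 7, 23, 19, 24, 17, 19, 7, 23, 18.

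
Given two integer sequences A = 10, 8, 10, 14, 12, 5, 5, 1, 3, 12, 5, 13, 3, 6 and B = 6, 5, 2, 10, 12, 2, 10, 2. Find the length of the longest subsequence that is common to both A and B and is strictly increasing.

2

For each value that appears in both, track the longest common increasing run ending there.
The best achievable length is 2; one witness is 10, 12 (A-positions 1,5, B-positions 4,5).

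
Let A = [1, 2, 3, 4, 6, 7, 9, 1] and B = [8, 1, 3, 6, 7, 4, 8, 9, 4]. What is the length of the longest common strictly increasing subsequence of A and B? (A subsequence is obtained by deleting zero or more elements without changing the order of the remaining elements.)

5

A longest common strictly increasing subsequence is 1, 3, 6, 7, 9 (length 5); it appears in order in both A and B, and no longer such subsequence exists.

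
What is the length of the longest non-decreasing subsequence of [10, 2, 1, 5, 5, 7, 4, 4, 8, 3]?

Let dp[i] be the longest non-decreasing subsequence ending at position i. Then dp = [1, 1, 1, 2, 3, 4, 2, 3, 5, 2].
The maximum is 5; one witness is 2, 5, 5, 7, 8 at positions 2,4,5,6,9.

5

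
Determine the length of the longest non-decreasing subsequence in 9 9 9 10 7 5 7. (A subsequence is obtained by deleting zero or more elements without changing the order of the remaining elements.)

4

One longest non-decreasing subsequence is 9, 9, 9, 10 (positions 1,2,3,4), of length 4; no longer one exists.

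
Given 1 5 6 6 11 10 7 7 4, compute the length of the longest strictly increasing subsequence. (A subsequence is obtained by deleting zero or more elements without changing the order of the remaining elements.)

4

One longest increasing subsequence is 1, 5, 6, 11 (positions 1,2,3,5), of length 4; no longer one exists.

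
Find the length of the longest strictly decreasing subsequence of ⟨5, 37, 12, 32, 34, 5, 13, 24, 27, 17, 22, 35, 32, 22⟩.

Let dp[i] be the longest decreasing subsequence ending at position i. Then dp = [1, 1, 2, 2, 2, 3, 3, 3, 3, 4, 4, 2, 3, 4].
The maximum is 4; one witness is 37, 32, 24, 17 at positions 2,4,8,10.

4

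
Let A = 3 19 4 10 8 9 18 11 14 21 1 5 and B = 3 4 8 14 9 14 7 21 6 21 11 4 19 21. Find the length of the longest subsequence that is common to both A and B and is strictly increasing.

A longest common strictly increasing subsequence is 3, 4, 8, 9, 14, 21 (length 6); it appears in order in both A and B, and no longer such subsequence exists.

6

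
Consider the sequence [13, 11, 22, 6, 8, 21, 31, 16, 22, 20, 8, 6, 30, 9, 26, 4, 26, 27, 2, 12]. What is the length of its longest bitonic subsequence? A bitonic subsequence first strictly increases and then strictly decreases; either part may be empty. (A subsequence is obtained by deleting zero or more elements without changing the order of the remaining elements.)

One longest bitonic subsequence is 6, 8, 21, 31, 22, 20, 8, 6, 4, 2 (positions 4,5,6,7,9,10,11,12,16,19): it rises to 31 then falls. Length 10 is optimal.

10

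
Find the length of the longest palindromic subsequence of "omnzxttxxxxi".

One longest palindromic subsequence is xxxxx (positions 5,8,9,10,11); it reads the same forward and backward, and the interval DP gives dp[1][12] = 5.

5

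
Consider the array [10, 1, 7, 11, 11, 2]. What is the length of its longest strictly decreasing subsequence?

3

One longest decreasing subsequence is 10, 7, 2 (positions 1,3,6), of length 3; no longer one exists.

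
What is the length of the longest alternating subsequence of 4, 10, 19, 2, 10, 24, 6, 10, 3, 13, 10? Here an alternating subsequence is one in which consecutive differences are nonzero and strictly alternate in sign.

9

A longest alternating subsequence is 4, 10, 2, 10, 6, 10, 3, 13, 10 (positions 1,2,4,5,7,8,9,10,11); its 8 consecutive differences strictly alternate in sign, and length 9 is optimal.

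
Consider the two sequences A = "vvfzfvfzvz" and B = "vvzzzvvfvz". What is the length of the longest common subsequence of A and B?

7

Backtracking the LCS table gives one alignment: v (A1,B1) → v (A2,B2) → z (A4,B5) → v (A6,B7) → f (A7,B8) → v (A9,B9) → z (A10,B10).
So the longest common subsequence has length 7.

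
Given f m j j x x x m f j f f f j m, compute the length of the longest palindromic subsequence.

Using dp[i][j] = 2 + dp[i+1][j−1] if the ends match, else max(dp[i+1][j], dp[i][j−1]):
dp[1][15] = 9. A witness is mjjxxxjjm at positions 2,3,4,5,6,7,10,14,15.

9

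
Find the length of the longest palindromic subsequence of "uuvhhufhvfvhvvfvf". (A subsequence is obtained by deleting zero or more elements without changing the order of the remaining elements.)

One longest palindromic subsequence is fvfvvvfvf (positions 7,9,10,11,13,14,15,16,17); it reads the same forward and backward, and the interval DP gives dp[1][17] = 9.

9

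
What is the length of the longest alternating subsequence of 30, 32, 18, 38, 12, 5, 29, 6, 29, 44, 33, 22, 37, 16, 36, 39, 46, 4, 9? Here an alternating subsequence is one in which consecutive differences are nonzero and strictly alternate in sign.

14

Track the best alternating length ending on an up-step vs a down-step at each position: up/down = 1/1, 2/1, 1/3, 4/1, 1/5, 1/5, 6/5, 6/7, 8/5, 8/1, 8/9, 8/9, 10/9, 8/11, 12/11, 12/9, 12/1, 1/13, 14/13.
The maximum over both is 14; one such subsequence is 30, 32, 18, 38, 12, 29, 6, 44, 33, 37, 16, 36, 4, 9.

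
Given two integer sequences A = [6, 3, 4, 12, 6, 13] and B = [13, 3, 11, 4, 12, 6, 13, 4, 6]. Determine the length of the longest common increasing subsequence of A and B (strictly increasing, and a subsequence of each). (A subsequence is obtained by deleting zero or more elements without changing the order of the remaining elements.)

For each value that appears in both, track the longest common increasing run ending there.
The best achievable length is 4; one witness is 3, 4, 12, 13 (A-positions 2,3,4,6, B-positions 2,4,5,7).

4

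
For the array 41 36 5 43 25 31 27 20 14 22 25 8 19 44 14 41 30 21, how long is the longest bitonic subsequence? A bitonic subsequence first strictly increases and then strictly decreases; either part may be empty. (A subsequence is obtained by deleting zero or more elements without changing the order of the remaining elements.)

Let inc[i] be the LIS ending at i and dec[i] the longest strictly decreasing subsequence starting at i. inc = [1, 1, 1, 2, 2, 3, 3, 2, 2, 3, 4, 2, 3, 5, 3, 5, 5, 4], dec = [7, 6, 1, 6, 4, 5, 4, 3, 2, 3, 3, 1, 2, 4, 1, 3, 2, 1].
max_i inc[i]+dec[i]−1 = 8, with one witness 5, 20, 22, 25, 44, 41, 30, 21.

8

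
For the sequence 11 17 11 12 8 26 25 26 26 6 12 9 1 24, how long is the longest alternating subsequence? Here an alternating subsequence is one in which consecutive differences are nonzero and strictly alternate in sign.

A longest alternating subsequence is 11, 17, 11, 12, 8, 26, 25, 26, 6, 12, 9, 24 (positions 1,2,3,4,5,6,7,8,10,11,12,14); its 11 consecutive differences strictly alternate in sign, and length 12 is optimal.

12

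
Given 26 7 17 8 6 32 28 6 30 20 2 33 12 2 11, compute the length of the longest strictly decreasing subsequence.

Scanning left to right, the best length ending at each element is: 26→1, 7→2, 17→2, 8→3, 6→4, 32→1, 28→2, 6→4, 30→2, 20→3, 2→5, 33→1, 12→4, 2→5, 11→5.
So the longest decreasing subsequence has length 5, e.g. 26, 17, 8, 6, 2.

5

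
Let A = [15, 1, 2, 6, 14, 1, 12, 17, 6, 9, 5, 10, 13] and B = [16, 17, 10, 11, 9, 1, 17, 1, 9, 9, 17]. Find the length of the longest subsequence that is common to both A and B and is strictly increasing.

For each value that appears in both, track the longest common increasing run ending there.
The best achievable length is 2; one witness is 1, 17 (A-positions 2,8, B-positions 6,7).

2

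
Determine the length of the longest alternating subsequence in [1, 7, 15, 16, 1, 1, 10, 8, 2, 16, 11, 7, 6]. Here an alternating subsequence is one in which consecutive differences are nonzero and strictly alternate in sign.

7

A longest alternating subsequence is 1, 7, 1, 10, 8, 16, 11 (positions 1,2,5,7,8,10,11); its 6 consecutive differences strictly alternate in sign, and length 7 is optimal.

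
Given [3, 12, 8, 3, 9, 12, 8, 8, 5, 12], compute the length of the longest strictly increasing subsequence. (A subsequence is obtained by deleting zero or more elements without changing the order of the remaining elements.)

4

Scanning left to right, the best length ending at each element is: 3→1, 12→2, 8→2, 3→1, 9→3, 12→4, 8→2, 8→2, 5→2, 12→4.
So the longest increasing subsequence has length 4, e.g. 3, 8, 9, 12.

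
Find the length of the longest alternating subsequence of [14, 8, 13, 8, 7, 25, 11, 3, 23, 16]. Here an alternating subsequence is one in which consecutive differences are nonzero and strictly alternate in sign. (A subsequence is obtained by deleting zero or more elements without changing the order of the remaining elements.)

Track the best alternating length ending on an up-step vs a down-step at each position: up/down = 1/1, 1/2, 3/2, 1/4, 1/4, 5/1, 5/6, 1/6, 7/6, 7/8.
The maximum over both is 8; one such subsequence is 14, 8, 13, 8, 25, 11, 23, 16.

8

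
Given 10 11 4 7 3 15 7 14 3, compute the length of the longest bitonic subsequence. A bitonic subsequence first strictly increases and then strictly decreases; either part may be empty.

Let inc[i] be the LIS ending at i and dec[i] the longest strictly decreasing subsequence starting at i. inc = [1, 2, 1, 2, 1, 3, 2, 3, 1], dec = [3, 3, 2, 2, 1, 3, 2, 2, 1].
max_i inc[i]+dec[i]−1 = 5, with one witness 10, 11, 15, 14, 3.

5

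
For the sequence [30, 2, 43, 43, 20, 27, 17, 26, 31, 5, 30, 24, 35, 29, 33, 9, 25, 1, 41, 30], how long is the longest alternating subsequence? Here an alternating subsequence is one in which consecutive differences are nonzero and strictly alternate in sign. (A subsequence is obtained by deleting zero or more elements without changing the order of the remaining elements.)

18

Track the best alternating length ending on an up-step vs a down-step at each position: up/down = 1/1, 1/2, 3/1, 3/1, 3/4, 5/4, 3/6, 7/6, 7/4, 3/8, 9/8, 9/10, 11/4, 11/12, 13/12, 9/14, 15/14, 1/16, 17/4, 17/18.
The maximum over both is 18; one such subsequence is 30, 2, 43, 20, 27, 17, 26, 5, 30, 24, 35, 29, 33, 9, 25, 1, 41, 30.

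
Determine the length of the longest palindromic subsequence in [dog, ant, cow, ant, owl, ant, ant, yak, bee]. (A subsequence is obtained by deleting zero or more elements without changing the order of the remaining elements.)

5

One longest palindromic subsequence is ant ant owl ant ant (positions 2,4,5,6,7); it reads the same forward and backward, and the interval DP gives dp[1][9] = 5.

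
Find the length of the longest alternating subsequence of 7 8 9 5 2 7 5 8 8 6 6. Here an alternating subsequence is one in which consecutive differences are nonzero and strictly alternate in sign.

7

A longest alternating subsequence is 7, 8, 5, 7, 5, 8, 6 (positions 1,2,4,6,7,8,10); its 6 consecutive differences strictly alternate in sign, and length 7 is optimal.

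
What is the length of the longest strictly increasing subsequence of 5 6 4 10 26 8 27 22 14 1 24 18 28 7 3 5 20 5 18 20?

6

Let dp[i] be the longest increasing subsequence ending at position i. Then dp = [1, 2, 1, 3, 4, 3, 5, 4, 4, 1, 5, 5, 6, 3, 2, 3, 6, 3, 5, 6].
The maximum is 6; one witness is 5, 6, 10, 26, 27, 28 at positions 1,2,4,5,7,13.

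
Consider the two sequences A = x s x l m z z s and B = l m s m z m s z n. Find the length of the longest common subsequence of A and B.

Backtracking the LCS table gives one alignment: s (A2,B3) → m (A5,B4) → z (A6,B5) → z (A7,B8).
So the longest common subsequence has length 4.

4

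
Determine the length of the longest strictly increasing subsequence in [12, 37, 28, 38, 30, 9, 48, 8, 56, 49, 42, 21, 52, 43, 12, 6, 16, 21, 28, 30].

Let dp[i] be the longest increasing subsequence ending at position i. Then dp = [1, 2, 2, 3, 3, 1, 4, 1, 5, 5, 4, 2, 6, 5, 2, 1, 3, 4, 5, 6].
The maximum is 6; one witness is 12, 37, 38, 48, 49, 52 at positions 1,2,4,7,10,13.

6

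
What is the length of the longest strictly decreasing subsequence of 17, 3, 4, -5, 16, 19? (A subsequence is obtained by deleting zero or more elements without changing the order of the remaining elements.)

3

Let dp[i] be the longest decreasing subsequence ending at position i. Then dp = [1, 2, 2, 3, 2, 1].
The maximum is 3; one witness is 17, 3, -5 at positions 1,2,4.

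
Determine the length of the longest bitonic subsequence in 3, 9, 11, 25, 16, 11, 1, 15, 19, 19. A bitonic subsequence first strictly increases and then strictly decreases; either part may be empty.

7

One longest bitonic subsequence is 3, 9, 11, 25, 16, 11, 1 (positions 1,2,3,4,5,6,7): it rises to 25 then falls. Length 7 is optimal.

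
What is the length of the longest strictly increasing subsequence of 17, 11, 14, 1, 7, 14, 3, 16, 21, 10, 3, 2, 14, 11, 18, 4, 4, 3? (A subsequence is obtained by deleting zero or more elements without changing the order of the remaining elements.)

5

Let dp[i] be the longest increasing subsequence ending at position i. Then dp = [1, 1, 2, 1, 2, 3, 2, 4, 5, 3, 2, 2, 4, 4, 5, 3, 3, 3].
The maximum is 5; one witness is 1, 7, 14, 16, 21 at positions 4,5,6,8,9.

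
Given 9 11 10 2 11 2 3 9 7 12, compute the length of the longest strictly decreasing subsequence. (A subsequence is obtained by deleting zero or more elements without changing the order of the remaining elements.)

Scanning left to right, the best length ending at each element is: 9→1, 11→1, 10→2, 2→3, 11→1, 2→3, 3→3, 9→3, 7→4, 12→1.
So the longest decreasing subsequence has length 4, e.g. 11, 10, 9, 7.

4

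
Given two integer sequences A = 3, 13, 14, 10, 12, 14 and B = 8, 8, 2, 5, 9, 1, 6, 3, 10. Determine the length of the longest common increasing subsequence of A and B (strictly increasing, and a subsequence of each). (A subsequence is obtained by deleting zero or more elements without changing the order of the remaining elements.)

2

A longest common strictly increasing subsequence is 3, 10 (length 2); it appears in order in both A and B, and no longer such subsequence exists.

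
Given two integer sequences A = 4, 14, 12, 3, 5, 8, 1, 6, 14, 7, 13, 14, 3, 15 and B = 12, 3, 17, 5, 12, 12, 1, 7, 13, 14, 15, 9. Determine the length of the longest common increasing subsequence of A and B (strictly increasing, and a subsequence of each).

A longest common strictly increasing subsequence is 3, 5, 7, 13, 14, 15 (length 6); it appears in order in both A and B, and no longer such subsequence exists.

6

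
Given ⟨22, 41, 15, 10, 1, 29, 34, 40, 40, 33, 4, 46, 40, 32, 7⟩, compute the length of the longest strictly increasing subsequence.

One longest increasing subsequence is 22, 29, 34, 40, 46 (positions 1,6,7,8,12), of length 5; no longer one exists.

5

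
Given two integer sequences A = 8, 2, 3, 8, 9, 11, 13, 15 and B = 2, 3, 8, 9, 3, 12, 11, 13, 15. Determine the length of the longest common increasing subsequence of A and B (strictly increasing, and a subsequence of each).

7

For each value that appears in both, track the longest common increasing run ending there.
The best achievable length is 7; one witness is 2, 3, 8, 9, 11, 13, 15 (A-positions 2,3,4,5,6,7,8, B-positions 1,2,3,4,7,8,9).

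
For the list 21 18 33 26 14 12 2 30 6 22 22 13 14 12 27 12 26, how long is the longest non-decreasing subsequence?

5

Let dp[i] be the longest non-decreasing subsequence ending at position i. Then dp = [1, 1, 2, 2, 1, 1, 1, 3, 2, 3, 4, 3, 4, 3, 5, 4, 5].
The maximum is 5; one witness is 2, 6, 22, 22, 27 at positions 7,9,10,11,15.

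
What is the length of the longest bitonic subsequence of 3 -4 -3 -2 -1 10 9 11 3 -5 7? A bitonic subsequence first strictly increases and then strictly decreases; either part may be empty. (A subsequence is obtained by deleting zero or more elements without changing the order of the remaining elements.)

8

Let inc[i] be the LIS ending at i and dec[i] the longest strictly decreasing subsequence starting at i. inc = [1, 1, 2, 3, 4, 5, 5, 6, 5, 1, 6], dec = [3, 2, 2, 2, 2, 4, 3, 3, 2, 1, 1].
max_i inc[i]+dec[i]−1 = 8, with one witness -4, -3, -2, -1, 10, 9, 3, -5.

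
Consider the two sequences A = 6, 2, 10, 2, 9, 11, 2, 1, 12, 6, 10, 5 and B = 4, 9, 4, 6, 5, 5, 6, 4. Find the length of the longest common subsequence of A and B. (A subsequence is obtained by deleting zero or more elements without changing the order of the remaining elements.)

A longest common subsequence is 9, 6, 5 (length 3); the LCS DP confirms no longer common subsequence exists.

3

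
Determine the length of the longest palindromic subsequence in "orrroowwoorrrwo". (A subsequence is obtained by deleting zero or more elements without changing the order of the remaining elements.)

14

One longest palindromic subsequence is orrroowwoorrro (positions 1,2,3,4,5,6,7,8,9,10,11,12,13,15); it reads the same forward and backward, and the interval DP gives dp[1][15] = 14.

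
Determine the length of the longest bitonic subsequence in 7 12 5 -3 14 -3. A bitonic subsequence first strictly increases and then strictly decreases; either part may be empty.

One longest bitonic subsequence is 7, 12, 5, -3 (positions 1,2,3,6): it rises to 12 then falls. Length 4 is optimal.

4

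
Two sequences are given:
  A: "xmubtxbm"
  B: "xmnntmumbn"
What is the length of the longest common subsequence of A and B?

4

Backtracking the LCS table gives one alignment: x (A1,B1) → m (A2,B6) → u (A3,B7) → b (A4,B9).
So the longest common subsequence has length 4.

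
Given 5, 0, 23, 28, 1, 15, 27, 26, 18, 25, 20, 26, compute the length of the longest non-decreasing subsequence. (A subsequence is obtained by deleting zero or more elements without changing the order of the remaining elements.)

6

One longest non-decreasing subsequence is 0, 1, 15, 18, 25, 26 (positions 2,5,6,9,10,12), of length 6; no longer one exists.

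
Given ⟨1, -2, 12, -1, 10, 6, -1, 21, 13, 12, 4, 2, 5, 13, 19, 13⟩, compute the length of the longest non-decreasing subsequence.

Scanning left to right, the best length ending at each element is: 1→1, -2→1, 12→2, -1→2, 10→3, 6→3, -1→3, 21→4, 13→4, 12→4, 4→4, 2→4, 5→5, 13→6, 19→7, 13→7.
So the longest non-decreasing subsequence has length 7, e.g. -2, -1, -1, 4, 5, 13, 19.

7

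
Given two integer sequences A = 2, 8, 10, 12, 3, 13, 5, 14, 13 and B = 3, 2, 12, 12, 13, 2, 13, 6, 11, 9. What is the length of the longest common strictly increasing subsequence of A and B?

3

For each value that appears in both, track the longest common increasing run ending there.
The best achievable length is 3; one witness is 2, 12, 13 (A-positions 1,4,6, B-positions 2,3,5).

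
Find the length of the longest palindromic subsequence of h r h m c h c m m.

5

Using dp[i][j] = 2 + dp[i+1][j−1] if the ends match, else max(dp[i+1][j], dp[i][j−1]):
dp[1][9] = 5. A witness is mchcm at positions 4,5,6,7,9.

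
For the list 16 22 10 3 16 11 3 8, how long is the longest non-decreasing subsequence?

Scanning left to right, the best length ending at each element is: 16→1, 22→2, 10→1, 3→1, 16→2, 11→2, 3→2, 8→3.
So the longest non-decreasing subsequence has length 3, e.g. 3, 3, 8.

3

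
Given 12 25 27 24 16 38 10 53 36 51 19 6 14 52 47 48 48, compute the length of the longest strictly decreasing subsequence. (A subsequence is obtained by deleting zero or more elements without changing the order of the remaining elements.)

5

Let dp[i] be the longest decreasing subsequence ending at position i. Then dp = [1, 1, 1, 2, 3, 1, 4, 1, 2, 2, 3, 5, 4, 2, 3, 3, 3].
The maximum is 5; one witness is 25, 24, 16, 10, 6 at positions 2,4,5,7,12.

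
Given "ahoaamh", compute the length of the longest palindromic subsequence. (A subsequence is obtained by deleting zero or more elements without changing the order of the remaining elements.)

Using dp[i][j] = 2 + dp[i+1][j−1] if the ends match, else max(dp[i+1][j], dp[i][j−1]):
dp[1][7] = 4. A witness is haah at positions 2,4,5,7.

4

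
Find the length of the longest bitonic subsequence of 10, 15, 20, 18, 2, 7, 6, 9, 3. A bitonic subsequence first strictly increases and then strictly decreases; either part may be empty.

One longest bitonic subsequence is 10, 15, 20, 18, 7, 6, 3 (positions 1,2,3,4,6,7,9): it rises to 20 then falls. Length 7 is optimal.

7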